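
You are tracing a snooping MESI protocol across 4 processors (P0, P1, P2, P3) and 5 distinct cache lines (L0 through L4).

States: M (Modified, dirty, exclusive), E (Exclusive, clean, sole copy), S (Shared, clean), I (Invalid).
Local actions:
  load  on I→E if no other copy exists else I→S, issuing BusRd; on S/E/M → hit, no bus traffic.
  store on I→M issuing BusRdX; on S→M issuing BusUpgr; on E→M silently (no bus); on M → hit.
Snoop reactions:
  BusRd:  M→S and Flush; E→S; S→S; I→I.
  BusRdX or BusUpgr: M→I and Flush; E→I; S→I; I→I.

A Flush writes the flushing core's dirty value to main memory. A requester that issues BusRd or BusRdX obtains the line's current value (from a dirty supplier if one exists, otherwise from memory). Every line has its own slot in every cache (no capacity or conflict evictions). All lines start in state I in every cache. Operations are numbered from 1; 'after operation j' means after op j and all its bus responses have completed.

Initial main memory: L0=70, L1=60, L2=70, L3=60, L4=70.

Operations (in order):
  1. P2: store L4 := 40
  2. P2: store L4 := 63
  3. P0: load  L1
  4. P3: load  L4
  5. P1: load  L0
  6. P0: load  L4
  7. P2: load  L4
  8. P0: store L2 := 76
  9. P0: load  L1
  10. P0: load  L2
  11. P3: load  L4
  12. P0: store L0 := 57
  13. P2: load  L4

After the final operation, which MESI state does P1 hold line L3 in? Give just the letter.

1. P2: store L4 := 40  bus=[BusRdX]  L4: P0=I P1=I P2=M P3=I  mem[L4]=70
2. P2: store L4 := 63  bus=[-]  L4: P0=I P1=I P2=M P3=I  mem[L4]=70
3. P0: load  L1  bus=[BusRd]  L1: P0=E P1=I P2=I P3=I  mem[L1]=60
4. P3: load  L4  bus=[BusRd,Flush]  L4: P0=I P1=I P2=S P3=S  mem[L4]=63
5. P1: load  L0  bus=[BusRd]  L0: P0=I P1=E P2=I P3=I  mem[L0]=70
6. P0: load  L4  bus=[BusRd]  L4: P0=S P1=I P2=S P3=S  mem[L4]=63
7. P2: load  L4  bus=[-]  L4: P0=S P1=I P2=S P3=S  mem[L4]=63
8. P0: store L2 := 76  bus=[BusRdX]  L2: P0=M P1=I P2=I P3=I  mem[L2]=70
9. P0: load  L1  bus=[-]  L1: P0=E P1=I P2=I P3=I  mem[L1]=60
10. P0: load  L2  bus=[-]  L2: P0=M P1=I P2=I P3=I  mem[L2]=70
11. P3: load  L4  bus=[-]  L4: P0=S P1=I P2=S P3=S  mem[L4]=63
12. P0: store L0 := 57  bus=[BusRdX]  L0: P0=M P1=I P2=I P3=I  mem[L0]=70
13. P2: load  L4  bus=[-]  L4: P0=S P1=I P2=S P3=S  mem[L4]=63

state = I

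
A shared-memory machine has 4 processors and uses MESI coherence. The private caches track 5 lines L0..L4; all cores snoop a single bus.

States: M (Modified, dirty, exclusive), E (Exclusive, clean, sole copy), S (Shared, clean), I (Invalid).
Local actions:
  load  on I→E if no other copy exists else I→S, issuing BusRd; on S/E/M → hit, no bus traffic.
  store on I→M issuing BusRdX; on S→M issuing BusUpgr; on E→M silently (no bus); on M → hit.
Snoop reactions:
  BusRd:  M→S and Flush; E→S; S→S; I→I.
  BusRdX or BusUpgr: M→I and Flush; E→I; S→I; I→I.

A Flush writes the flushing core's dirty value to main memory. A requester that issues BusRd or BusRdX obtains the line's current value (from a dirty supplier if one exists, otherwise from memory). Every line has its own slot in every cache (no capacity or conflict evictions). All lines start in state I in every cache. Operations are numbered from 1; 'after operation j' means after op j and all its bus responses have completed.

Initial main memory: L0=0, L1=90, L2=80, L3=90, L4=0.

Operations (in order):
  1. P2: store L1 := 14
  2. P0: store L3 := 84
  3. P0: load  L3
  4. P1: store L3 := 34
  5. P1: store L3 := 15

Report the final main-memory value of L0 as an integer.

1. P2: store L1 := 14  bus=[BusRdX]  L1: P0=I P1=I P2=M P3=I  mem[L1]=90
2. P0: store L3 := 84  bus=[BusRdX]  L3: P0=M P1=I P2=I P3=I  mem[L3]=90
3. P0: load  L3  bus=[-]  L3: P0=M P1=I P2=I P3=I  mem[L3]=90
4. P1: store L3 := 34  bus=[BusRdX,Flush]  L3: P0=I P1=M P2=I P3=I  mem[L3]=84
5. P1: store L3 := 15  bus=[-]  L3: P0=I P1=M P2=I P3=I  mem[L3]=84

memory[L0] = 0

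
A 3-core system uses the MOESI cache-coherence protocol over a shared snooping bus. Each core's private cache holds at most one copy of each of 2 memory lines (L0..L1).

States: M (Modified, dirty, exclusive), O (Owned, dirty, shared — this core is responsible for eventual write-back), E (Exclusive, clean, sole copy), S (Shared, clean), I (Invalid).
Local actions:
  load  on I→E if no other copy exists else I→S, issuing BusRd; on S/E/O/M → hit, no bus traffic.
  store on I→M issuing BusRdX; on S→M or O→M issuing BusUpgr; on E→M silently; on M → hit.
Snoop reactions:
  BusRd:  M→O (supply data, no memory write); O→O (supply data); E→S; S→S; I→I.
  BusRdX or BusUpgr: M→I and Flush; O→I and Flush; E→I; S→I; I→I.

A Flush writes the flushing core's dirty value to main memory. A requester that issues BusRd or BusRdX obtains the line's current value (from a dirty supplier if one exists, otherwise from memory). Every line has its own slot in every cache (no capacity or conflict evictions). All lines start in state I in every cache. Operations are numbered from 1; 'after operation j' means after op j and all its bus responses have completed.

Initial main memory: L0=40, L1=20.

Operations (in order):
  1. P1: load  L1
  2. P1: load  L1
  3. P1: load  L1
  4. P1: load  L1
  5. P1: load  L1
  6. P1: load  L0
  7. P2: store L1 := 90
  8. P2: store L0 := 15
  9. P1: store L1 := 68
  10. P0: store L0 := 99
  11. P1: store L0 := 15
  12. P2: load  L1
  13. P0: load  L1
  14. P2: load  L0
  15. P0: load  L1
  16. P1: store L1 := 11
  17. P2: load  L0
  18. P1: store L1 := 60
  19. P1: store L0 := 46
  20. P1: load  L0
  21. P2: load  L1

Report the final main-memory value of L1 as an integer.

memory[L1] = 90

  op1 P1: load  L1 → I/E/I on L1; bus BusRd; mem=20
  op2 P1: load  L1 → I/E/I on L1; bus (none); mem=20
  op3 P1: load  L1 → I/E/I on L1; bus (none); mem=20
  op4 P1: load  L1 → I/E/I on L1; bus (none); mem=20
  op5 P1: load  L1 → I/E/I on L1; bus (none); mem=20
  op6 P1: load  L0 → I/E/I on L0; bus BusRd; mem=40
  op7 P2: store L1 := 90 → I/I/M on L1; bus BusRdX; mem=20
  op8 P2: store L0 := 15 → I/I/M on L0; bus BusRdX; mem=40
  op9 P1: store L1 := 68 → I/M/I on L1; bus BusRdX Flush; mem=90
  op10 P0: store L0 := 99 → M/I/I on L0; bus BusRdX Flush; mem=15
  op11 P1: store L0 := 15 → I/M/I on L0; bus BusRdX Flush; mem=99
  op12 P2: load  L1 → I/O/S on L1; bus BusRd; mem=90
  op13 P0: load  L1 → S/O/S on L1; bus BusRd; mem=90
  op14 P2: load  L0 → I/O/S on L0; bus BusRd; mem=99
  op15 P0: load  L1 → S/O/S on L1; bus (none); mem=90
  op16 P1: store L1 := 11 → I/M/I on L1; bus BusUpgr; mem=90
  op17 P2: load  L0 → I/O/S on L0; bus (none); mem=99
  op18 P1: store L1 := 60 → I/M/I on L1; bus (none); mem=90
  op19 P1: store L0 := 46 → I/M/I on L0; bus BusUpgr; mem=99
  op20 P1: load  L0 → I/M/I on L0; bus (none); mem=99
  op21 P2: load  L1 → I/O/S on L1; bus BusRd; mem=90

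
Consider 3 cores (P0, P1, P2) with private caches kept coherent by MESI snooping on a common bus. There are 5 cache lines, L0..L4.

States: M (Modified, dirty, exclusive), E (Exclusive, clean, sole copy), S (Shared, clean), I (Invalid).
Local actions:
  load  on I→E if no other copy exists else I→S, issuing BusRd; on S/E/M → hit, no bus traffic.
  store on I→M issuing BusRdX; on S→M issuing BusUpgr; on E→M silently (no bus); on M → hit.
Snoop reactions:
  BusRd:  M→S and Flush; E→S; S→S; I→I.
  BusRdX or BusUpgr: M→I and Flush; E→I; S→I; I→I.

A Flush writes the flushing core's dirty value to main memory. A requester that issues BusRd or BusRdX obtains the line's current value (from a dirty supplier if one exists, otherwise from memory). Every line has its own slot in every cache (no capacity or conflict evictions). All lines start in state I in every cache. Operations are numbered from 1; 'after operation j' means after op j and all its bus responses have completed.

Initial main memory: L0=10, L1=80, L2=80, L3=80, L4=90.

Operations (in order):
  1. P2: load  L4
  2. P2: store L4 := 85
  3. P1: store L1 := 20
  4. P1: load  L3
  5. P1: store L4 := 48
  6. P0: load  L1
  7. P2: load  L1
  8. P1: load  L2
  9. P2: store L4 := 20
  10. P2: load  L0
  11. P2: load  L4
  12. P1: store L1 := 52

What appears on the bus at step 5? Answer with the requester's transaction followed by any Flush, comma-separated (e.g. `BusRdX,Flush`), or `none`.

bus = BusRdX,Flush

step 1: P2: load  L4  ⟶  IIE  (L4)  txn=BusRd  M[L4]=90
step 2: P2: store L4 := 85  ⟶  IIM  (L4)  txn=∅  M[L4]=90
step 3: P1: store L1 := 20  ⟶  IMI  (L1)  txn=BusRdX  M[L1]=80
step 4: P1: load  L3  ⟶  IEI  (L3)  txn=BusRd  M[L3]=80
step 5: P1: store L4 := 48  ⟶  IMI  (L4)  txn=BusRdX+Flush  M[L4]=85
step 6: P0: load  L1  ⟶  SSI  (L1)  txn=BusRd+Flush  M[L1]=20
step 7: P2: load  L1  ⟶  SSS  (L1)  txn=BusRd  M[L1]=20
step 8: P1: load  L2  ⟶  IEI  (L2)  txn=BusRd  M[L2]=80
step 9: P2: store L4 := 20  ⟶  IIM  (L4)  txn=BusRdX+Flush  M[L4]=48
step 10: P2: load  L0  ⟶  IIE  (L0)  txn=BusRd  M[L0]=10
step 11: P2: load  L4  ⟶  IIM  (L4)  txn=∅  M[L4]=48
step 12: P1: store L1 := 52  ⟶  IMI  (L1)  txn=BusUpgr  M[L1]=20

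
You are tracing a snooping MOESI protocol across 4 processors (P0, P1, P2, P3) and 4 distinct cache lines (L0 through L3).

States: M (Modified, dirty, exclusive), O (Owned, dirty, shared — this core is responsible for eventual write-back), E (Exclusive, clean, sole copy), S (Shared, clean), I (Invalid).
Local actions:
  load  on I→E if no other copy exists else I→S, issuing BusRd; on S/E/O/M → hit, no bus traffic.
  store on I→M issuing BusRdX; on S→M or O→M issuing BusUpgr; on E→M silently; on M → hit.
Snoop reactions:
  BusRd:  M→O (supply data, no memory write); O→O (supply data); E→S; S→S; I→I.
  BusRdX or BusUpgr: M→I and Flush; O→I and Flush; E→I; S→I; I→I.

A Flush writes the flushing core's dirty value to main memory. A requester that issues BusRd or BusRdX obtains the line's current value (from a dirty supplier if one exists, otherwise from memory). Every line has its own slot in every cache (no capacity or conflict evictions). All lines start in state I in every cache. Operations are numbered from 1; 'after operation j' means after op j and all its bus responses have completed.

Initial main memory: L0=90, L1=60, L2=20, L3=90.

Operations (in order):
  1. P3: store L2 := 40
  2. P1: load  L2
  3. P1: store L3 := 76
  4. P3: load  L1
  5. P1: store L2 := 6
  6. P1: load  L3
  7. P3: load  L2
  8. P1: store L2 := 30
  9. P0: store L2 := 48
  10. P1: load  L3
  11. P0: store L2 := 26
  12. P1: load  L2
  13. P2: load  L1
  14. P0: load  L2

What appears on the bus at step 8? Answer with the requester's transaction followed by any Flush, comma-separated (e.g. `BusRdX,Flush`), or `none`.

bus = BusUpgr

1. P3: store L2 := 40  bus=[BusRdX]  L2: P0=I P1=I P2=I P3=M  mem[L2]=20
2. P1: load  L2  bus=[BusRd]  L2: P0=I P1=S P2=I P3=O  mem[L2]=20
3. P1: store L3 := 76  bus=[BusRdX]  L3: P0=I P1=M P2=I P3=I  mem[L3]=90
4. P3: load  L1  bus=[BusRd]  L1: P0=I P1=I P2=I P3=E  mem[L1]=60
5. P1: store L2 := 6  bus=[BusUpgr,Flush]  L2: P0=I P1=M P2=I P3=I  mem[L2]=40
6. P1: load  L3  bus=[-]  L3: P0=I P1=M P2=I P3=I  mem[L3]=90
7. P3: load  L2  bus=[BusRd]  L2: P0=I P1=O P2=I P3=S  mem[L2]=40
8. P1: store L2 := 30  bus=[BusUpgr]  L2: P0=I P1=M P2=I P3=I  mem[L2]=40
9. P0: store L2 := 48  bus=[BusRdX,Flush]  L2: P0=M P1=I P2=I P3=I  mem[L2]=30
10. P1: load  L3  bus=[-]  L3: P0=I P1=M P2=I P3=I  mem[L3]=90
11. P0: store L2 := 26  bus=[-]  L2: P0=M P1=I P2=I P3=I  mem[L2]=30
12. P1: load  L2  bus=[BusRd]  L2: P0=O P1=S P2=I P3=I  mem[L2]=30
13. P2: load  L1  bus=[BusRd]  L1: P0=I P1=I P2=S P3=S  mem[L1]=60
14. P0: load  L2  bus=[-]  L2: P0=O P1=S P2=I P3=I  mem[L2]=30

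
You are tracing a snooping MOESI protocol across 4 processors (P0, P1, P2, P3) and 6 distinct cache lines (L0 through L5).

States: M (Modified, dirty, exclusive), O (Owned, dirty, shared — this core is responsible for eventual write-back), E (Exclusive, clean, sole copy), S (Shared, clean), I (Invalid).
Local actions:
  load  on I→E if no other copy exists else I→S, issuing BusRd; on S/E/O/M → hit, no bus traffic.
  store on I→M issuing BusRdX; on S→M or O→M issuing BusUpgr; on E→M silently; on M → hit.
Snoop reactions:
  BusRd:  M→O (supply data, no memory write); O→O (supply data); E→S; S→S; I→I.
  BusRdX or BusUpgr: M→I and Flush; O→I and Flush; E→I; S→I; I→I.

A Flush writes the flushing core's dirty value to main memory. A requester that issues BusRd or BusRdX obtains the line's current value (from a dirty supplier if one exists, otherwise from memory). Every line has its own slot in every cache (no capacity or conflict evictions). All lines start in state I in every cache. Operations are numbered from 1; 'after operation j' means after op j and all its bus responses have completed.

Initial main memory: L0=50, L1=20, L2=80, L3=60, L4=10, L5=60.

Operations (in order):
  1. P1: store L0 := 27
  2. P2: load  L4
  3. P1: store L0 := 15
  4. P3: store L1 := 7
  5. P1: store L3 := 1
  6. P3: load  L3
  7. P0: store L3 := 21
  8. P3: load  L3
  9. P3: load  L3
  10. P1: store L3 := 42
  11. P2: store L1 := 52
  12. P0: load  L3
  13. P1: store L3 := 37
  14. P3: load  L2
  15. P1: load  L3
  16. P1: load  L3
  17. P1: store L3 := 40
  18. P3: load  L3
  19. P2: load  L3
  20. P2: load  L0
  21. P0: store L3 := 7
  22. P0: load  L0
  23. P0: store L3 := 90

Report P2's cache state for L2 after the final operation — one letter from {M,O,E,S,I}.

state = I

  op1 P1: store L0 := 27 → I/M/I/I on L0; bus BusRdX; mem=50
  op2 P2: load  L4 → I/I/E/I on L4; bus BusRd; mem=10
  op3 P1: store L0 := 15 → I/M/I/I on L0; bus (none); mem=50
  op4 P3: store L1 := 7 → I/I/I/M on L1; bus BusRdX; mem=20
  op5 P1: store L3 := 1 → I/M/I/I on L3; bus BusRdX; mem=60
  op6 P3: load  L3 → I/O/I/S on L3; bus BusRd; mem=60
  op7 P0: store L3 := 21 → M/I/I/I on L3; bus BusRdX Flush; mem=1
  op8 P3: load  L3 → O/I/I/S on L3; bus BusRd; mem=1
  op9 P3: load  L3 → O/I/I/S on L3; bus (none); mem=1
  op10 P1: store L3 := 42 → I/M/I/I on L3; bus BusRdX Flush; mem=21
  op11 P2: store L1 := 52 → I/I/M/I on L1; bus BusRdX Flush; mem=7
  op12 P0: load  L3 → S/O/I/I on L3; bus BusRd; mem=21
  op13 P1: store L3 := 37 → I/M/I/I on L3; bus BusUpgr; mem=21
  op14 P3: load  L2 → I/I/I/E on L2; bus BusRd; mem=80
  op15 P1: load  L3 → I/M/I/I on L3; bus (none); mem=21
  op16 P1: load  L3 → I/M/I/I on L3; bus (none); mem=21
  op17 P1: store L3 := 40 → I/M/I/I on L3; bus (none); mem=21
  op18 P3: load  L3 → I/O/I/S on L3; bus BusRd; mem=21
  op19 P2: load  L3 → I/O/S/S on L3; bus BusRd; mem=21
  op20 P2: load  L0 → I/O/S/I on L0; bus BusRd; mem=50
  op21 P0: store L3 := 7 → M/I/I/I on L3; bus BusRdX Flush; mem=40
  op22 P0: load  L0 → S/O/S/I on L0; bus BusRd; mem=50
  op23 P0: store L3 := 90 → M/I/I/I on L3; bus (none); mem=40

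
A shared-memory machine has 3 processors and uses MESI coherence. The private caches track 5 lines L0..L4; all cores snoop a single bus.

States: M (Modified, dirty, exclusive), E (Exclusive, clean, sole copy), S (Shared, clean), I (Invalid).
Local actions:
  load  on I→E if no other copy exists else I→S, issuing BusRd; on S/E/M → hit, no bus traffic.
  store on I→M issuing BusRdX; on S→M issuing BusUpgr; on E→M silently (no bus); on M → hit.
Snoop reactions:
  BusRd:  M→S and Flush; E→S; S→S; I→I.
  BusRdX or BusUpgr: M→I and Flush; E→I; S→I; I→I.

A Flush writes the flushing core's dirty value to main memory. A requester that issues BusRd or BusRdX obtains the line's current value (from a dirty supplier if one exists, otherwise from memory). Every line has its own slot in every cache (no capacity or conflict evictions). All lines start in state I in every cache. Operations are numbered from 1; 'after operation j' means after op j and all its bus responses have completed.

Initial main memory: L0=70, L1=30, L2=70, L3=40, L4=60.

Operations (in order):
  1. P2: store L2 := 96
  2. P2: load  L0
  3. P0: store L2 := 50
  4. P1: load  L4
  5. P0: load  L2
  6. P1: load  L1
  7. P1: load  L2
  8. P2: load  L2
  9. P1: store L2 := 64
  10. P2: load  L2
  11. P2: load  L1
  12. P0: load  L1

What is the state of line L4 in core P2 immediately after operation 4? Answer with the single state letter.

1. P2: store L2 := 96  bus=[BusRdX]  L2: P0=I P1=I P2=M  mem[L2]=70
2. P2: load  L0  bus=[BusRd]  L0: P0=I P1=I P2=E  mem[L0]=70
3. P0: store L2 := 50  bus=[BusRdX,Flush]  L2: P0=M P1=I P2=I  mem[L2]=96
4. P1: load  L4  bus=[BusRd]  L4: P0=I P1=E P2=I  mem[L4]=60
5. P0: load  L2  bus=[-]  L2: P0=M P1=I P2=I  mem[L2]=96
6. P1: load  L1  bus=[BusRd]  L1: P0=I P1=E P2=I  mem[L1]=30
7. P1: load  L2  bus=[BusRd,Flush]  L2: P0=S P1=S P2=I  mem[L2]=50
8. P2: load  L2  bus=[BusRd]  L2: P0=S P1=S P2=S  mem[L2]=50
9. P1: store L2 := 64  bus=[BusUpgr]  L2: P0=I P1=M P2=I  mem[L2]=50
10. P2: load  L2  bus=[BusRd,Flush]  L2: P0=I P1=S P2=S  mem[L2]=64
11. P2: load  L1  bus=[BusRd]  L1: P0=I P1=S P2=S  mem[L1]=30
12. P0: load  L1  bus=[BusRd]  L1: P0=S P1=S P2=S  mem[L1]=30

state = I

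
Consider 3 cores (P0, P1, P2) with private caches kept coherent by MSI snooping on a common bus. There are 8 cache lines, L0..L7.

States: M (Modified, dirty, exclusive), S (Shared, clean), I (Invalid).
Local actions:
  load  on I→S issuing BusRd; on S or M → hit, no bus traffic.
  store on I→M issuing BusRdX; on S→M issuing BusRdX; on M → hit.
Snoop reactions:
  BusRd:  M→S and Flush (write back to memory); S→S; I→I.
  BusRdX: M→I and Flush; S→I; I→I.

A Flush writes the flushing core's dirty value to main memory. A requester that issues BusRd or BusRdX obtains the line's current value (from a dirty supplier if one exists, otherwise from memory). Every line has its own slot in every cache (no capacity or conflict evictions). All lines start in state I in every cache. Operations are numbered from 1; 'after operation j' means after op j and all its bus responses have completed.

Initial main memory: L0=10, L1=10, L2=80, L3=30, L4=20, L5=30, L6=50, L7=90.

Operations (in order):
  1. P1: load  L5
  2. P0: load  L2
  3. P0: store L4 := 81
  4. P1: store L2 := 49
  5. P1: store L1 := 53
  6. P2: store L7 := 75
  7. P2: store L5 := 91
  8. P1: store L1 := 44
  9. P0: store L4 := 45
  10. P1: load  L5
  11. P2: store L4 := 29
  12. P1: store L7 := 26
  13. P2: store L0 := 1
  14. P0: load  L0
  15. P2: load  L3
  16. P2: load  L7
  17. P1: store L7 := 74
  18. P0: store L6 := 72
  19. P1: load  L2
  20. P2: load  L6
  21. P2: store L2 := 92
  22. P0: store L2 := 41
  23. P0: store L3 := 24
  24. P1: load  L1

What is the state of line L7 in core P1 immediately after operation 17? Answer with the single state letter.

[1] P1: load  L5 | P0:I, P1:S(30), P2:I | bus: BusRd
[2] P0: load  L2 | P0:S(80), P1:I, P2:I | bus: BusRd
[3] P0: store L4 := 81 | P0:M(81), P1:I, P2:I | bus: BusRdX
[4] P1: store L2 := 49 | P0:I, P1:M(49), P2:I | bus: BusRdX
[5] P1: store L1 := 53 | P0:I, P1:M(53), P2:I | bus: BusRdX
[6] P2: store L7 := 75 | P0:I, P1:I, P2:M(75) | bus: BusRdX
[7] P2: store L5 := 91 | P0:I, P1:I, P2:M(91) | bus: BusRdX
[8] P1: store L1 := 44 | P0:I, P1:M(44), P2:I | bus: none
[9] P0: store L4 := 45 | P0:M(45), P1:I, P2:I | bus: none
[10] P1: load  L5 | P0:I, P1:S(91), P2:S(91) | bus: BusRd,Flush
[11] P2: store L4 := 29 | P0:I, P1:I, P2:M(29) | bus: BusRdX,Flush
[12] P1: store L7 := 26 | P0:I, P1:M(26), P2:I | bus: BusRdX,Flush
[13] P2: store L0 := 1 | P0:I, P1:I, P2:M(1) | bus: BusRdX
[14] P0: load  L0 | P0:S(1), P1:I, P2:S(1) | bus: BusRd,Flush
[15] P2: load  L3 | P0:I, P1:I, P2:S(30) | bus: BusRd
[16] P2: load  L7 | P0:I, P1:S(26), P2:S(26) | bus: BusRd,Flush
[17] P1: store L7 := 74 | P0:I, P1:M(74), P2:I | bus: BusRdX
[18] P0: store L6 := 72 | P0:M(72), P1:I, P2:I | bus: BusRdX
[19] P1: load  L2 | P0:I, P1:M(49), P2:I | bus: none
[20] P2: load  L6 | P0:S(72), P1:I, P2:S(72) | bus: BusRd,Flush
[21] P2: store L2 := 92 | P0:I, P1:I, P2:M(92) | bus: BusRdX,Flush
[22] P0: store L2 := 41 | P0:M(41), P1:I, P2:I | bus: BusRdX,Flush
[23] P0: store L3 := 24 | P0:M(24), P1:I, P2:I | bus: BusRdX
[24] P1: load  L1 | P0:I, P1:M(44), P2:I | bus: none

state = M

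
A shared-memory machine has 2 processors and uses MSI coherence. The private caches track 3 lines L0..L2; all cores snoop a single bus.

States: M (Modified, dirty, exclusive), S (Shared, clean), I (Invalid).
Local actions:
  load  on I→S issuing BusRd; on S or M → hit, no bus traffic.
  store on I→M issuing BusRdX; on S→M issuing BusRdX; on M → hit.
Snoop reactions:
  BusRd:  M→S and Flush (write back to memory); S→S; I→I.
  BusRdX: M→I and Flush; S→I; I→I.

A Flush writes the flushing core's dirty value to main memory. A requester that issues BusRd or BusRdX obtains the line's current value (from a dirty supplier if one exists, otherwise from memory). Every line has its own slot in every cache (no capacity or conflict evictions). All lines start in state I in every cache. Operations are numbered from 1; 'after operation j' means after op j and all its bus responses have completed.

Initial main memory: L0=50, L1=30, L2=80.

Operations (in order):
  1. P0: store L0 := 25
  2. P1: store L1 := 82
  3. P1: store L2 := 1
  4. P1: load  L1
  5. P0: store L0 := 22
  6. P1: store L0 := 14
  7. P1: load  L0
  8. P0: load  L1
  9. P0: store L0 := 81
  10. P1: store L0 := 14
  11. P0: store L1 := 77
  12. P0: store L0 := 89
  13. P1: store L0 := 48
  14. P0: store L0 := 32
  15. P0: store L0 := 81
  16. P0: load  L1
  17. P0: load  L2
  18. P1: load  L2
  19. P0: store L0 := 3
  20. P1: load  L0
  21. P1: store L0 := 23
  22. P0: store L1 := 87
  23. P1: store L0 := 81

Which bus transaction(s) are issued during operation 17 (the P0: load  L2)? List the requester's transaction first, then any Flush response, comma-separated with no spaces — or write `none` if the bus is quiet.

1. P0: store L0 := 25  bus=[BusRdX]  L0: P0=M P1=I  mem[L0]=50
2. P1: store L1 := 82  bus=[BusRdX]  L1: P0=I P1=M  mem[L1]=30
3. P1: store L2 := 1  bus=[BusRdX]  L2: P0=I P1=M  mem[L2]=80
4. P1: load  L1  bus=[-]  L1: P0=I P1=M  mem[L1]=30
5. P0: store L0 := 22  bus=[-]  L0: P0=M P1=I  mem[L0]=50
6. P1: store L0 := 14  bus=[BusRdX,Flush]  L0: P0=I P1=M  mem[L0]=22
7. P1: load  L0  bus=[-]  L0: P0=I P1=M  mem[L0]=22
8. P0: load  L1  bus=[BusRd,Flush]  L1: P0=S P1=S  mem[L1]=82
9. P0: store L0 := 81  bus=[BusRdX,Flush]  L0: P0=M P1=I  mem[L0]=14
10. P1: store L0 := 14  bus=[BusRdX,Flush]  L0: P0=I P1=M  mem[L0]=81
11. P0: store L1 := 77  bus=[BusRdX]  L1: P0=M P1=I  mem[L1]=82
12. P0: store L0 := 89  bus=[BusRdX,Flush]  L0: P0=M P1=I  mem[L0]=14
13. P1: store L0 := 48  bus=[BusRdX,Flush]  L0: P0=I P1=M  mem[L0]=89
14. P0: store L0 := 32  bus=[BusRdX,Flush]  L0: P0=M P1=I  mem[L0]=48
15. P0: store L0 := 81  bus=[-]  L0: P0=M P1=I  mem[L0]=48
16. P0: load  L1  bus=[-]  L1: P0=M P1=I  mem[L1]=82
17. P0: load  L2  bus=[BusRd,Flush]  L2: P0=S P1=S  mem[L2]=1
18. P1: load  L2  bus=[-]  L2: P0=S P1=S  mem[L2]=1
19. P0: store L0 := 3  bus=[-]  L0: P0=M P1=I  mem[L0]=48
20. P1: load  L0  bus=[BusRd,Flush]  L0: P0=S P1=S  mem[L0]=3
21. P1: store L0 := 23  bus=[BusRdX]  L0: P0=I P1=M  mem[L0]=3
22. P0: store L1 := 87  bus=[-]  L1: P0=M P1=I  mem[L1]=82
23. P1: store L0 := 81  bus=[-]  L0: P0=I P1=M  mem[L0]=3

bus = BusRd,Flush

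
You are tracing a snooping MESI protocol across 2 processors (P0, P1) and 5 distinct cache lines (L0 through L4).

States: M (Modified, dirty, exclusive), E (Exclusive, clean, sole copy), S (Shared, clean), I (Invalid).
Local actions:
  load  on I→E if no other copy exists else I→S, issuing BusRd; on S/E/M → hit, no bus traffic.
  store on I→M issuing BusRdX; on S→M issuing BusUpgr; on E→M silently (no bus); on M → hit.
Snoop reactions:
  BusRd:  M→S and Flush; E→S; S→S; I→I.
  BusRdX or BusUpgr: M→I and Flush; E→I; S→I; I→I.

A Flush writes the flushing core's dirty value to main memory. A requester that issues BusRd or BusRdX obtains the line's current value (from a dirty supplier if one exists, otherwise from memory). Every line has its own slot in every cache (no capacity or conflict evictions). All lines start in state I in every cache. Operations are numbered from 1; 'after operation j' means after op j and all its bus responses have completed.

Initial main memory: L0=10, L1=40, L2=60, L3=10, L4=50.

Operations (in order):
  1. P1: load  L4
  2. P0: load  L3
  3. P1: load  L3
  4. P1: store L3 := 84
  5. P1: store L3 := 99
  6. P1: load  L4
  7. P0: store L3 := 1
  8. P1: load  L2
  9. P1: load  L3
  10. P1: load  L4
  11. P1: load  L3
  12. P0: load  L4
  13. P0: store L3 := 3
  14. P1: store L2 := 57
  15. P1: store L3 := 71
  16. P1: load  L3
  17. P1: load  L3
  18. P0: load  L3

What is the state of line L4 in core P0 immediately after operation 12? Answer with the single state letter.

state = S

1. P1: load  L4  bus=[BusRd]  L4: P0=I P1=E  mem[L4]=50
2. P0: load  L3  bus=[BusRd]  L3: P0=E P1=I  mem[L3]=10
3. P1: load  L3  bus=[BusRd]  L3: P0=S P1=S  mem[L3]=10
4. P1: store L3 := 84  bus=[BusUpgr]  L3: P0=I P1=M  mem[L3]=10
5. P1: store L3 := 99  bus=[-]  L3: P0=I P1=M  mem[L3]=10
6. P1: load  L4  bus=[-]  L4: P0=I P1=E  mem[L4]=50
7. P0: store L3 := 1  bus=[BusRdX,Flush]  L3: P0=M P1=I  mem[L3]=99
8. P1: load  L2  bus=[BusRd]  L2: P0=I P1=E  mem[L2]=60
9. P1: load  L3  bus=[BusRd,Flush]  L3: P0=S P1=S  mem[L3]=1
10. P1: load  L4  bus=[-]  L4: P0=I P1=E  mem[L4]=50
11. P1: load  L3  bus=[-]  L3: P0=S P1=S  mem[L3]=1
12. P0: load  L4  bus=[BusRd]  L4: P0=S P1=S  mem[L4]=50
13. P0: store L3 := 3  bus=[BusUpgr]  L3: P0=M P1=I  mem[L3]=1
14. P1: store L2 := 57  bus=[-]  L2: P0=I P1=M  mem[L2]=60
15. P1: store L3 := 71  bus=[BusRdX,Flush]  L3: P0=I P1=M  mem[L3]=3
16. P1: load  L3  bus=[-]  L3: P0=I P1=M  mem[L3]=3
17. P1: load  L3  bus=[-]  L3: P0=I P1=M  mem[L3]=3
18. P0: load  L3  bus=[BusRd,Flush]  L3: P0=S P1=S  mem[L3]=71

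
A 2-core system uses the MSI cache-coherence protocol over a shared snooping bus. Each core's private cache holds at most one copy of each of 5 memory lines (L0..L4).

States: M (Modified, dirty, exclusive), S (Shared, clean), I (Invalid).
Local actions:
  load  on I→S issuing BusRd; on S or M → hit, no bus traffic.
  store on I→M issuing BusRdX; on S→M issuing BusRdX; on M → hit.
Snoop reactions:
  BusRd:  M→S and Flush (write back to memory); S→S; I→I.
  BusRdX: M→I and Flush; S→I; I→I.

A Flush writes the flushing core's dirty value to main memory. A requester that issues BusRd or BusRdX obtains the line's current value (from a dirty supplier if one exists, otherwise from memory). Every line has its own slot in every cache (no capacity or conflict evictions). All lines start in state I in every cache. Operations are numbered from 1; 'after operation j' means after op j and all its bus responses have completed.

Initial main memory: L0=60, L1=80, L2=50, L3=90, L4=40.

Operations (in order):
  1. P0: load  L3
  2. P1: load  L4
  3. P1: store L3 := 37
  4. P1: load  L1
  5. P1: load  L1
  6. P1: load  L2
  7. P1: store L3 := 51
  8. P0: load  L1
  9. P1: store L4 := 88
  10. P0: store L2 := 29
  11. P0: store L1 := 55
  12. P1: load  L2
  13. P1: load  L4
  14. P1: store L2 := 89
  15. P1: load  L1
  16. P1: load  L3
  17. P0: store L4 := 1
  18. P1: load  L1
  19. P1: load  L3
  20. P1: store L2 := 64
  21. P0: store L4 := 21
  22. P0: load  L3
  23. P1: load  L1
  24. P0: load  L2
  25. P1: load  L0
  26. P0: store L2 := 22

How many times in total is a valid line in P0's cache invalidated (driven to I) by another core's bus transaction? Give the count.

  op1 P0: load  L3 → S/I on L3; bus BusRd; mem=90
  op2 P1: load  L4 → I/S on L4; bus BusRd; mem=40
  op3 P1: store L3 := 37 → I/M on L3; bus BusRdX; mem=90
  op4 P1: load  L1 → I/S on L1; bus BusRd; mem=80
  op5 P1: load  L1 → I/S on L1; bus (none); mem=80
  op6 P1: load  L2 → I/S on L2; bus BusRd; mem=50
  op7 P1: store L3 := 51 → I/M on L3; bus (none); mem=90
  op8 P0: load  L1 → S/S on L1; bus BusRd; mem=80
  op9 P1: store L4 := 88 → I/M on L4; bus BusRdX; mem=40
  op10 P0: store L2 := 29 → M/I on L2; bus BusRdX; mem=50
  op11 P0: store L1 := 55 → M/I on L1; bus BusRdX; mem=80
  op12 P1: load  L2 → S/S on L2; bus BusRd Flush; mem=29
  op13 P1: load  L4 → I/M on L4; bus (none); mem=40
  op14 P1: store L2 := 89 → I/M on L2; bus BusRdX; mem=29
  op15 P1: load  L1 → S/S on L1; bus BusRd Flush; mem=55
  op16 P1: load  L3 → I/M on L3; bus (none); mem=90
  op17 P0: store L4 := 1 → M/I on L4; bus BusRdX Flush; mem=88
  op18 P1: load  L1 → S/S on L1; bus (none); mem=55
  op19 P1: load  L3 → I/M on L3; bus (none); mem=90
  op20 P1: store L2 := 64 → I/M on L2; bus (none); mem=29
  op21 P0: store L4 := 21 → M/I on L4; bus (none); mem=88
  op22 P0: load  L3 → S/S on L3; bus BusRd Flush; mem=51
  op23 P1: load  L1 → S/S on L1; bus (none); mem=55
  op24 P0: load  L2 → S/S on L2; bus BusRd Flush; mem=64
  op25 P1: load  L0 → I/S on L0; bus BusRd; mem=60
  op26 P0: store L2 := 22 → M/I on L2; bus BusRdX; mem=64

invalidations = 2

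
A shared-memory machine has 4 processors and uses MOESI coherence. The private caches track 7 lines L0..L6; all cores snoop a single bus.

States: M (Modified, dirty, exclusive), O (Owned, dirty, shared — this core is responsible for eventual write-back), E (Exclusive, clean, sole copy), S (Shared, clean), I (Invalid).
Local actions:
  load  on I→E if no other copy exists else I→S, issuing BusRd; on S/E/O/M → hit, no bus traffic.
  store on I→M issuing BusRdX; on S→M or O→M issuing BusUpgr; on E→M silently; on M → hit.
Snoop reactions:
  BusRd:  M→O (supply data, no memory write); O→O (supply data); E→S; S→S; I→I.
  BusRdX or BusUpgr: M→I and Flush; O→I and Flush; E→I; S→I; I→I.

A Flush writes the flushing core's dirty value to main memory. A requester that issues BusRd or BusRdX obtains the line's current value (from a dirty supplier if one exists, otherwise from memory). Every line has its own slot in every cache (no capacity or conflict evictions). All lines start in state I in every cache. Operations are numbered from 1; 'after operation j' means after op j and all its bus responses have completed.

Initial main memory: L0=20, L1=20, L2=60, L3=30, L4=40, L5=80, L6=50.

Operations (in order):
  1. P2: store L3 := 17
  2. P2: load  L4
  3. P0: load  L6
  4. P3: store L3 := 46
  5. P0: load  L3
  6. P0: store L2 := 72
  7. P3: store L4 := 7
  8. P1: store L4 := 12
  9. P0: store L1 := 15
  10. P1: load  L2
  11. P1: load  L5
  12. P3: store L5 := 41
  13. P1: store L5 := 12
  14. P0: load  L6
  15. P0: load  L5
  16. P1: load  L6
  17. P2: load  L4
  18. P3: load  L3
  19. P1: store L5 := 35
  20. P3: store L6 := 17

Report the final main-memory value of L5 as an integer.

step 1: P2: store L3 := 17  ⟶  IIMI  (L3)  txn=BusRdX  M[L3]=30
step 2: P2: load  L4  ⟶  IIEI  (L4)  txn=BusRd  M[L4]=40
step 3: P0: load  L6  ⟶  EIII  (L6)  txn=BusRd  M[L6]=50
step 4: P3: store L3 := 46  ⟶  IIIM  (L3)  txn=BusRdX+Flush  M[L3]=17
step 5: P0: load  L3  ⟶  SIIO  (L3)  txn=BusRd  M[L3]=17
step 6: P0: store L2 := 72  ⟶  MIII  (L2)  txn=BusRdX  M[L2]=60
step 7: P3: store L4 := 7  ⟶  IIIM  (L4)  txn=BusRdX  M[L4]=40
step 8: P1: store L4 := 12  ⟶  IMII  (L4)  txn=BusRdX+Flush  M[L4]=7
step 9: P0: store L1 := 15  ⟶  MIII  (L1)  txn=BusRdX  M[L1]=20
step 10: P1: load  L2  ⟶  OSII  (L2)  txn=BusRd  M[L2]=60
step 11: P1: load  L5  ⟶  IEII  (L5)  txn=BusRd  M[L5]=80
step 12: P3: store L5 := 41  ⟶  IIIM  (L5)  txn=BusRdX  M[L5]=80
step 13: P1: store L5 := 12  ⟶  IMII  (L5)  txn=BusRdX+Flush  M[L5]=41
step 14: P0: load  L6  ⟶  EIII  (L6)  txn=∅  M[L6]=50
step 15: P0: load  L5  ⟶  SOII  (L5)  txn=BusRd  M[L5]=41
step 16: P1: load  L6  ⟶  SSII  (L6)  txn=BusRd  M[L6]=50
step 17: P2: load  L4  ⟶  IOSI  (L4)  txn=BusRd  M[L4]=7
step 18: P3: load  L3  ⟶  SIIO  (L3)  txn=∅  M[L3]=17
step 19: P1: store L5 := 35  ⟶  IMII  (L5)  txn=BusUpgr  M[L5]=41
step 20: P3: store L6 := 17  ⟶  IIIM  (L6)  txn=BusRdX  M[L6]=50

memory[L5] = 41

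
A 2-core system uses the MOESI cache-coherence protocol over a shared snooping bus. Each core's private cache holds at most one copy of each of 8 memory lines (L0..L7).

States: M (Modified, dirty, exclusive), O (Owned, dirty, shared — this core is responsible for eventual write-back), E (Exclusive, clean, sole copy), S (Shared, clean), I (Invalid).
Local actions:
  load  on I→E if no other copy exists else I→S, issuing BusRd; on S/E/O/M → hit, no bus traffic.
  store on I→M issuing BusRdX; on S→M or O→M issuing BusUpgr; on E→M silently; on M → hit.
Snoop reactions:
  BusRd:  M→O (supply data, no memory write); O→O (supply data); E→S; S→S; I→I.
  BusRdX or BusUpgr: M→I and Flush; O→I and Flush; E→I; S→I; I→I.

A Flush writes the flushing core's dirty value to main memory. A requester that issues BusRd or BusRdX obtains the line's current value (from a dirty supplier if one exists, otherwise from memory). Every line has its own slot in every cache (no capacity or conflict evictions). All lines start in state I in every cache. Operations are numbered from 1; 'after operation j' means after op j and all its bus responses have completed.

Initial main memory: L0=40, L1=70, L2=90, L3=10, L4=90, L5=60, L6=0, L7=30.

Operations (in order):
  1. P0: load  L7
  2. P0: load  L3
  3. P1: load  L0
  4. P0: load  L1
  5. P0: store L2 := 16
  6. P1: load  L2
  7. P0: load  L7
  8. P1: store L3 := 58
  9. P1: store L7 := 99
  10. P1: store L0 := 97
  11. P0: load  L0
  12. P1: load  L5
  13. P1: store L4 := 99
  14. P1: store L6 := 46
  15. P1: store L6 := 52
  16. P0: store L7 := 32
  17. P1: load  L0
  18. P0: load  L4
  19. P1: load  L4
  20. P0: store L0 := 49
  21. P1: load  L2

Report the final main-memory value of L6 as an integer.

  op1 P0: load  L7 → E/I on L7; bus BusRd; mem=30
  op2 P0: load  L3 → E/I on L3; bus BusRd; mem=10
  op3 P1: load  L0 → I/E on L0; bus BusRd; mem=40
  op4 P0: load  L1 → E/I on L1; bus BusRd; mem=70
  op5 P0: store L2 := 16 → M/I on L2; bus BusRdX; mem=90
  op6 P1: load  L2 → O/S on L2; bus BusRd; mem=90
  op7 P0: load  L7 → E/I on L7; bus (none); mem=30
  op8 P1: store L3 := 58 → I/M on L3; bus BusRdX; mem=10
  op9 P1: store L7 := 99 → I/M on L7; bus BusRdX; mem=30
  op10 P1: store L0 := 97 → I/M on L0; bus (none); mem=40
  op11 P0: load  L0 → S/O on L0; bus BusRd; mem=40
  op12 P1: load  L5 → I/E on L5; bus BusRd; mem=60
  op13 P1: store L4 := 99 → I/M on L4; bus BusRdX; mem=90
  op14 P1: store L6 := 46 → I/M on L6; bus BusRdX; mem=0
  op15 P1: store L6 := 52 → I/M on L6; bus (none); mem=0
  op16 P0: store L7 := 32 → M/I on L7; bus BusRdX Flush; mem=99
  op17 P1: load  L0 → S/O on L0; bus (none); mem=40
  op18 P0: load  L4 → S/O on L4; bus BusRd; mem=90
  op19 P1: load  L4 → S/O on L4; bus (none); mem=90
  op20 P0: store L0 := 49 → M/I on L0; bus BusUpgr Flush; mem=97
  op21 P1: load  L2 → O/S on L2; bus (none); mem=90

memory[L6] = 0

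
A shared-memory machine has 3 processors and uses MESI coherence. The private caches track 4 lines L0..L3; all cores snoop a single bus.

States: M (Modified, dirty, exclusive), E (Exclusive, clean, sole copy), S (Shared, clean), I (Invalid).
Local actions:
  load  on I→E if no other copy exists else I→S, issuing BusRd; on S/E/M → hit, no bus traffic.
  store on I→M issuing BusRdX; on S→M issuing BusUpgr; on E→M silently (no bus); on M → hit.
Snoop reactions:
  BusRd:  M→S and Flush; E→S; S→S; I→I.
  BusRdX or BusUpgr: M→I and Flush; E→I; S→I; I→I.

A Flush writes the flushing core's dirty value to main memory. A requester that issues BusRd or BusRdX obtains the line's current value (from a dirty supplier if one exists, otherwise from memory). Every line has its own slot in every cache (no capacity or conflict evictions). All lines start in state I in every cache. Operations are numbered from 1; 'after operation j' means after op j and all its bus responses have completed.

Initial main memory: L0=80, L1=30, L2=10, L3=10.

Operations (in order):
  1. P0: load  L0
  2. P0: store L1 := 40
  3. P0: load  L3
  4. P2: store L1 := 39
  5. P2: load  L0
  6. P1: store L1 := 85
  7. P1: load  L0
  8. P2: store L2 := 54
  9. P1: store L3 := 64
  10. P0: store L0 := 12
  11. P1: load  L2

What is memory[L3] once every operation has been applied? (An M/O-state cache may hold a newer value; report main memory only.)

  op1 P0: load  L0 → E/I/I on L0; bus BusRd; mem=80
  op2 P0: store L1 := 40 → M/I/I on L1; bus BusRdX; mem=30
  op3 P0: load  L3 → E/I/I on L3; bus BusRd; mem=10
  op4 P2: store L1 := 39 → I/I/M on L1; bus BusRdX Flush; mem=40
  op5 P2: load  L0 → S/I/S on L0; bus BusRd; mem=80
  op6 P1: store L1 := 85 → I/M/I on L1; bus BusRdX Flush; mem=39
  op7 P1: load  L0 → S/S/S on L0; bus BusRd; mem=80
  op8 P2: store L2 := 54 → I/I/M on L2; bus BusRdX; mem=10
  op9 P1: store L3 := 64 → I/M/I on L3; bus BusRdX; mem=10
  op10 P0: store L0 := 12 → M/I/I on L0; bus BusUpgr; mem=80
  op11 P1: load  L2 → I/S/S on L2; bus BusRd Flush; mem=54

memory[L3] = 10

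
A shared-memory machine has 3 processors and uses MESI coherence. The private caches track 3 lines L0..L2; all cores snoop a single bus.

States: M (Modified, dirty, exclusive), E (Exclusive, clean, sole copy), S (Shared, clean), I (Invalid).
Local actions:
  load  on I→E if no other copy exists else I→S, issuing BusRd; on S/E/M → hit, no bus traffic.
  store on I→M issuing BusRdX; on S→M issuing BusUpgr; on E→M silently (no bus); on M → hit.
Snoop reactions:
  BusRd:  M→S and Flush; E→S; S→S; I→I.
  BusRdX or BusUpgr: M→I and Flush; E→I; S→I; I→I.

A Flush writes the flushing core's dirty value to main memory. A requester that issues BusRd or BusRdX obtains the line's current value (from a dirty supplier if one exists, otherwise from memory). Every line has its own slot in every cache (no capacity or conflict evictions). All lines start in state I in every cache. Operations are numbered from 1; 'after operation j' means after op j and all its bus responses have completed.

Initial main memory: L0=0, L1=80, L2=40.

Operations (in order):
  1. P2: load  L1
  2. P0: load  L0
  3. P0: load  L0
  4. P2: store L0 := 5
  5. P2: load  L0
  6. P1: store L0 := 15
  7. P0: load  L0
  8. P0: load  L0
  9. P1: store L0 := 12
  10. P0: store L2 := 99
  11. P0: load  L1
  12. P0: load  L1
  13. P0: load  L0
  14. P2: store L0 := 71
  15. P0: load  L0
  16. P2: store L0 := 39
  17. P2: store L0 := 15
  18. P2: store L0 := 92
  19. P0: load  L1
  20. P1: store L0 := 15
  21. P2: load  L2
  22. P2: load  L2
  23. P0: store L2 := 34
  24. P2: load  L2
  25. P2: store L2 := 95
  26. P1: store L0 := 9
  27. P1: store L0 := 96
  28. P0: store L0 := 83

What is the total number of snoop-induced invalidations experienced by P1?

1. P2: load  L1  bus=[BusRd]  L1: P0=I P1=I P2=E  mem[L1]=80
2. P0: load  L0  bus=[BusRd]  L0: P0=E P1=I P2=I  mem[L0]=0
3. P0: load  L0  bus=[-]  L0: P0=E P1=I P2=I  mem[L0]=0
4. P2: store L0 := 5  bus=[BusRdX]  L0: P0=I P1=I P2=M  mem[L0]=0
5. P2: load  L0  bus=[-]  L0: P0=I P1=I P2=M  mem[L0]=0
6. P1: store L0 := 15  bus=[BusRdX,Flush]  L0: P0=I P1=M P2=I  mem[L0]=5
7. P0: load  L0  bus=[BusRd,Flush]  L0: P0=S P1=S P2=I  mem[L0]=15
8. P0: load  L0  bus=[-]  L0: P0=S P1=S P2=I  mem[L0]=15
9. P1: store L0 := 12  bus=[BusUpgr]  L0: P0=I P1=M P2=I  mem[L0]=15
10. P0: store L2 := 99  bus=[BusRdX]  L2: P0=M P1=I P2=I  mem[L2]=40
11. P0: load  L1  bus=[BusRd]  L1: P0=S P1=I P2=S  mem[L1]=80
12. P0: load  L1  bus=[-]  L1: P0=S P1=I P2=S  mem[L1]=80
13. P0: load  L0  bus=[BusRd,Flush]  L0: P0=S P1=S P2=I  mem[L0]=12
14. P2: store L0 := 71  bus=[BusRdX]  L0: P0=I P1=I P2=M  mem[L0]=12
15. P0: load  L0  bus=[BusRd,Flush]  L0: P0=S P1=I P2=S  mem[L0]=71
16. P2: store L0 := 39  bus=[BusUpgr]  L0: P0=I P1=I P2=M  mem[L0]=71
17. P2: store L0 := 15  bus=[-]  L0: P0=I P1=I P2=M  mem[L0]=71
18. P2: store L0 := 92  bus=[-]  L0: P0=I P1=I P2=M  mem[L0]=71
19. P0: load  L1  bus=[-]  L1: P0=S P1=I P2=S  mem[L1]=80
20. P1: store L0 := 15  bus=[BusRdX,Flush]  L0: P0=I P1=M P2=I  mem[L0]=92
21. P2: load  L2  bus=[BusRd,Flush]  L2: P0=S P1=I P2=S  mem[L2]=99
22. P2: load  L2  bus=[-]  L2: P0=S P1=I P2=S  mem[L2]=99
23. P0: store L2 := 34  bus=[BusUpgr]  L2: P0=M P1=I P2=I  mem[L2]=99
24. P2: load  L2  bus=[BusRd,Flush]  L2: P0=S P1=I P2=S  mem[L2]=34
25. P2: store L2 := 95  bus=[BusUpgr]  L2: P0=I P1=I P2=M  mem[L2]=34
26. P1: store L0 := 9  bus=[-]  L0: P0=I P1=M P2=I  mem[L0]=92
27. P1: store L0 := 96  bus=[-]  L0: P0=I P1=M P2=I  mem[L0]=92
28. P0: store L0 := 83  bus=[BusRdX,Flush]  L0: P0=M P1=I P2=I  mem[L0]=96

invalidations = 2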